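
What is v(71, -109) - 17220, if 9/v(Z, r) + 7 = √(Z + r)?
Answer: -499401/29 - 3*I*√38/29 ≈ -17221.0 - 0.6377*I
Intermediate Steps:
v(Z, r) = 9/(-7 + √(Z + r))
v(71, -109) - 17220 = 9/(-7 + √(71 - 109)) - 17220 = 9/(-7 + √(-38)) - 17220 = 9/(-7 + I*√38) - 17220 = -17220 + 9/(-7 + I*√38)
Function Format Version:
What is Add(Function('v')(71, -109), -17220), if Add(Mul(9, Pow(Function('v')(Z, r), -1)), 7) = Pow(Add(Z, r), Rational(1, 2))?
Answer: Add(Rational(-499401, 29), Mul(Rational(-3, 29), I, Pow(38, Rational(1, 2)))) ≈ Add(-17221., Mul(-0.63770, I))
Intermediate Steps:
Function('v')(Z, r) = Mul(9, Pow(Add(-7, Pow(Add(Z, r), Rational(1, 2))), -1))
Add(Function('v')(71, -109), -17220) = Add(Mul(9, Pow(Add(-7, Pow(Add(71, -109), Rational(1, 2))), -1)), -17220) = Add(Mul(9, Pow(Add(-7, Pow(-38, Rational(1, 2))), -1)), -17220) = Add(Mul(9, Pow(Add(-7, Mul(I, Pow(38, Rational(1, 2)))), -1)), -17220) = Add(-17220, Mul(9, Pow(Add(-7, Mul(I, Pow(38, Rational(1, 2)))), -1)))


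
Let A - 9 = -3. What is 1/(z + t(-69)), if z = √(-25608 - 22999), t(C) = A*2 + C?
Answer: -57/51856 - I*√48607/51856 ≈ -0.0010992 - 0.0042516*I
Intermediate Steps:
A = 6 (A = 9 - 3 = 6)
t(C) = 12 + C (t(C) = 6*2 + C = 12 + C)
z = I*√48607 (z = √(-48607) = I*√48607 ≈ 220.47*I)
1/(z + t(-69)) = 1/(I*√48607 + (12 - 69)) = 1/(I*√48607 - 57) = 1/(-57 + I*√48607)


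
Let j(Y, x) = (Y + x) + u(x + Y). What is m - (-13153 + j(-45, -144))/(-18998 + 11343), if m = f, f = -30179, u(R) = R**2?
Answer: -230997866/7655 ≈ -30176.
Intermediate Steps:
j(Y, x) = Y + x + (Y + x)**2 (j(Y, x) = (Y + x) + (x + Y)**2 = (Y + x) + (Y + x)**2 = Y + x + (Y + x)**2)
m = -30179
m - (-13153 + j(-45, -144))/(-18998 + 11343) = -30179 - (-13153 + (-45 - 144 + (-45 - 144)**2))/(-18998 + 11343) = -30179 - (-13153 + (-45 - 144 + (-189)**2))/(-7655) = -30179 - (-13153 + (-45 - 144 + 35721))*(-1)/7655 = -30179 - (-13153 + 35532)*(-1)/7655 = -30179 - 22379*(-1)/7655 = -30179 - 1*(-22379/7655) = -30179 + 22379/7655 = -230997866/7655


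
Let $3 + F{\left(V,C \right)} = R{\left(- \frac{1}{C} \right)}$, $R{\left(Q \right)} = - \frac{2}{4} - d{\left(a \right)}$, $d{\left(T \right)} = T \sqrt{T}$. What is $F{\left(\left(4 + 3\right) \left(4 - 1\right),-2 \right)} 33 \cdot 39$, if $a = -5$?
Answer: $- \frac{9009}{2} + 6435 i \sqrt{5} \approx -4504.5 + 14389.0 i$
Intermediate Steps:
$d{\left(T \right)} = T^{\frac{3}{2}}$
$R{\left(Q \right)} = - \frac{1}{2} + 5 i \sqrt{5}$ ($R{\left(Q \right)} = - \frac{2}{4} - \left(-5\right)^{\frac{3}{2}} = \left(-2\right) \frac{1}{4} - - 5 i \sqrt{5} = - \frac{1}{2} + 5 i \sqrt{5}$)
$F{\left(V,C \right)} = - \frac{7}{2} + 5 i \sqrt{5}$ ($F{\left(V,C \right)} = -3 - \left(\frac{1}{2} - 5 i \sqrt{5}\right) = - \frac{7}{2} + 5 i \sqrt{5}$)
$F{\left(\left(4 + 3\right) \left(4 - 1\right),-2 \right)} 33 \cdot 39 = \left(- \frac{7}{2} + 5 i \sqrt{5}\right) 33 \cdot 39 = \left(- \frac{231}{2} + 165 i \sqrt{5}\right) 39 = - \frac{9009}{2} + 6435 i \sqrt{5}$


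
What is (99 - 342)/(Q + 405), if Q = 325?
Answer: -243/730 ≈ -0.33288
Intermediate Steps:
(99 - 342)/(Q + 405) = (99 - 342)/(325 + 405) = -243/730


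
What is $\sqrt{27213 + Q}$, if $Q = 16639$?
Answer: $2 \sqrt{10963} \approx 209.41$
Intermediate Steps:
$\sqrt{27213 + Q} = \sqrt{27213 + 16639} = \sqrt{43852} = 2 \sqrt{10963}$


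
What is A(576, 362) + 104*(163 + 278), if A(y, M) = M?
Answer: 46226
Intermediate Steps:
A(576, 362) + 104*(163 + 278) = 362 + 104*(163 + 278) = 362 + 104*441 = 362 + 45864 = 46226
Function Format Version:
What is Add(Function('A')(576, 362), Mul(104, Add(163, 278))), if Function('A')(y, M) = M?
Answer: 46226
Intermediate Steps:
Add(Function('A')(576, 362), Mul(104, Add(163, 278))) = Add(362, Mul(104, Add(163, 278))) = Add(362, Mul(104, 441)) = Add(362, 45864) = 46226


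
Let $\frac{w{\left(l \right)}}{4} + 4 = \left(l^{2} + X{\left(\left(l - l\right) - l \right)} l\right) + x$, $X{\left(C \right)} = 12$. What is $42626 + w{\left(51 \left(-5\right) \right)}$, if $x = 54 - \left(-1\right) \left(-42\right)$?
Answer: $290518$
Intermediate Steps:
$x = 12$ ($x = 54 - 42 = 12$)
$w{\left(l \right)} = 32 + 4 l^{2} + 48 l$ ($w{\left(l \right)} = -16 + 4 \left(\left(l^{2} + 12 l\right) + 12\right) = -16 + 4 \left(12 + l^{2} + 12 l\right) = -16 + \left(48 + 4 l^{2} + 48 l\right) = 32 + 4 l^{2} + 48 l$)
$42626 + w{\left(51 \left(-5\right) \right)} = 42626 + \left(32 + 4 \left(51 \left(-5\right)\right)^{2} + 48 \cdot 51 \left(-5\right)\right) = 42626 + \left(32 + 4 \left(-255\right)^{2} + 48 \left(-255\right)\right) = 42626 + \left(32 + 4 \cdot 65025 - 12240\right) = 42626 + \left(32 + 260100 - 12240\right) = 42626 + 247892 = 290518$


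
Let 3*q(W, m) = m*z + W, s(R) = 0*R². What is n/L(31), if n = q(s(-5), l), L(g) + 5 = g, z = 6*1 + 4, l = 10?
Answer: 50/39 ≈ 1.2821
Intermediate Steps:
z = 10 (z = 6 + 4 = 10)
s(R) = 0
q(W, m) = W/3 + 10*m/3 (q(W, m) = (m*10 + W)/3 = (10*m + W)/3 = (W + 10*m)/3 = W/3 + 10*m/3)
L(g) = -5 + g
n = 100/3 (n = (⅓)*0 + (10/3)*10 = 0 + 100/3 = 100/3 ≈ 33.333)
n/L(31) = 100/(3*(-5 + 31)) = (100/3)/26 = (100/3)*(1/26) = 50/39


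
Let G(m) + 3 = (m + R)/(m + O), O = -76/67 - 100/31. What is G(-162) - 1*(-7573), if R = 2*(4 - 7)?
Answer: 1308005518/172765 ≈ 7571.0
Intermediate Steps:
O = -9056/2077 (O = -76*1/67 - 100*1/31 = -76/67 - 100/31 = -9056/2077 ≈ -4.3601)
R = -6 (R = 2*(-3) = -6)
G(m) = -3 + (-6 + m)/(-9056/2077 + m) (G(m) = -3 + (m - 6)/(m - 9056/2077) = -3 + (-6 + m)/(-9056/2077 + m))
G(-162) - 1*(-7573) = 2*(7353 - 2077*(-162))/(-9056 + 2077*(-162)) - 1*(-7573) = 2*(7353 + 336474)/(-9056 - 336474) + 7573 = 2*343827/(-345530) + 7573 = 2*(-1/345530)*343827 + 7573 = -343827/172765 + 7573 = 1308005518/172765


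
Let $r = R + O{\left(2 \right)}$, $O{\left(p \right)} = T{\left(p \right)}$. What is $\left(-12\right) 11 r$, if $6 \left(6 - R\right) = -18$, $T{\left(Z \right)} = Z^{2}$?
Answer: $-1716$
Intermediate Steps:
$R = 9$ ($R = 6 - -3 = 6 + 3 = 9$)
$O{\left(p \right)} = p^{2}$
$r = 13$ ($r = 9 + 2^{2} = 9 + 4 = 13$)
$\left(-12\right) 11 r = \left(-12\right) 11 \cdot 13 = \left(-132\right) 13 = -1716$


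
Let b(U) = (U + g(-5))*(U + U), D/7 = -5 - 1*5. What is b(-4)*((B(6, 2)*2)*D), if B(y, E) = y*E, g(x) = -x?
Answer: 13440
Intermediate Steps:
D = -70 (D = 7*(-5 - 1*5) = 7*(-5 - 5) = 7*(-10) = -70)
b(U) = 2*U*(5 + U) (b(U) = (U - 1*(-5))*(U + U) = (U + 5)*(2*U) = (5 + U)*(2*U) = 2*U*(5 + U))
B(y, E) = E*y
b(-4)*((B(6, 2)*2)*D) = (2*(-4)*(5 - 4))*(((2*6)*2)*(-70)) = (2*(-4)*1)*((12*2)*(-70)) = -192*(-70) = -8*(-1680) = 13440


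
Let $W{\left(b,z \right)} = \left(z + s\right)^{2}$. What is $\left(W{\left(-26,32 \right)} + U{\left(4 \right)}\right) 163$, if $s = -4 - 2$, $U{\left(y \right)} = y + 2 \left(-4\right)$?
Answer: $109536$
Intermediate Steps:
$U{\left(y \right)} = -8 + y$ ($U{\left(y \right)} = y - 8 = -8 + y$)
$s = -6$ ($s = -4 - 2 = -6$)
$W{\left(b,z \right)} = \left(-6 + z\right)^{2}$ ($W{\left(b,z \right)} = \left(z - 6\right)^{2} = \left(-6 + z\right)^{2}$)
$\left(W{\left(-26,32 \right)} + U{\left(4 \right)}\right) 163 = \left(\left(-6 + 32\right)^{2} + \left(-8 + 4\right)\right) 163 = \left(26^{2} - 4\right) 163 = \left(676 - 4\right) 163 = 672 \cdot 163 = 109536$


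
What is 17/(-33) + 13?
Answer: 412/33 ≈ 12.485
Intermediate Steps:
17/(-33) + 13 = -1/33*17 + 13 = -17/33 + 13 = 412/33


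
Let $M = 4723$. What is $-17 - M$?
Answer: $-4740$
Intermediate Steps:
$-17 - M = -17 - 4723 = -4740$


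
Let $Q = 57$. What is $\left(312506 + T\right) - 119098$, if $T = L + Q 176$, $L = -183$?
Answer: $203257$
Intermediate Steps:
$T = 9849$ ($T = -183 + 57 \cdot 176 = -183 + 10032 = 9849$)
$\left(312506 + T\right) - 119098 = \left(312506 + 9849\right) - 119098 = 322355 - 119098 = 203257$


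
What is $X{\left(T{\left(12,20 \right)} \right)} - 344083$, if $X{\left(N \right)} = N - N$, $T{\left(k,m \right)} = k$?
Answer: $-344083$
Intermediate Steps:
$X{\left(N \right)} = 0$
$X{\left(T{\left(12,20 \right)} \right)} - 344083 = 0 - 344083 = -344083$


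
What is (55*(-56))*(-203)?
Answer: 625240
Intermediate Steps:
(55*(-56))*(-203) = -3080*(-203) = 625240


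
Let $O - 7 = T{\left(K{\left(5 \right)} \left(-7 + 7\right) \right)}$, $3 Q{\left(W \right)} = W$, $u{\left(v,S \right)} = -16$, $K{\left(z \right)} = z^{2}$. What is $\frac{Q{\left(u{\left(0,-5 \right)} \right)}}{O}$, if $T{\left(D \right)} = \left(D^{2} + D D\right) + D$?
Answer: $- \frac{16}{21} \approx -0.7619$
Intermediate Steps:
$Q{\left(W \right)} = \frac{W}{3}$
$T{\left(D \right)} = D + 2 D^{2}$ ($T{\left(D \right)} = \left(D^{2} + D^{2}\right) + D = 2 D^{2} + D = D + 2 D^{2}$)
$O = 7$ ($O = 7 + 5^{2} \left(-7 + 7\right) \left(1 + 2 \cdot 5^{2} \left(-7 + 7\right)\right) = 7 + 25 \cdot 0 \left(1 + 2 \cdot 25 \cdot 0\right) = 7 + 0 \left(1 + 2 \cdot 0\right) = 7 + 0 \left(1 + 0\right) = 7 + 0 \cdot 1 = 7 + 0 = 7$)
$\frac{Q{\left(u{\left(0,-5 \right)} \right)}}{O} = \frac{\frac{1}{3} \left(-16\right)}{7} = \left(- \frac{16}{3}\right) \frac{1}{7} = - \frac{16}{21}$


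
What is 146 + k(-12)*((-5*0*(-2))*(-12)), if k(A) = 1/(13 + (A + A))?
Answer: 146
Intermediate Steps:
k(A) = 1/(13 + 2*A)
146 + k(-12)*((-5*0*(-2))*(-12)) = 146 + ((-5*0*(-2))*(-12))/(13 + 2*(-12)) = 146 + ((0*(-2))*(-12))/(13 - 24) = 146 + (0*(-12))/(-11) = 146 - 1/11*0 = 146 + 0 = 146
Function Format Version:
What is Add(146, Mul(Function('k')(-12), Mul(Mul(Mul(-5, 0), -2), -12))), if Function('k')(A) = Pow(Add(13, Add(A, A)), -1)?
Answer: 146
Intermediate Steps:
Function('k')(A) = Pow(Add(13, Mul(2, A)), -1)
Add(146, Mul(Function('k')(-12), Mul(Mul(Mul(-5, 0), -2), -12))) = Add(146, Mul(Pow(Add(13, Mul(2, -12)), -1), Mul(Mul(Mul(-5, 0), -2), -12))) = Add(146, Mul(Pow(Add(13, -24), -1), Mul(Mul(0, -2), -12))) = Add(146, Mul(Pow(-11, -1), Mul(0, -12))) = Add(146, Mul(Rational(-1, 11), 0)) = Add(146, 0) = 146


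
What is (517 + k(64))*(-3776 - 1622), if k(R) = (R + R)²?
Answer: -91231598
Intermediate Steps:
k(R) = 4*R² (k(R) = (2*R)² = 4*R²)
(517 + k(64))*(-3776 - 1622) = (517 + 4*64²)*(-3776 - 1622) = (517 + 4*4096)*(-5398) = (517 + 16384)*(-5398) = 16901*(-5398) = -91231598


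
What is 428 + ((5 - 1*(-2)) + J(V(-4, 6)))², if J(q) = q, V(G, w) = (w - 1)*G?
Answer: 597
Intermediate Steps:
V(G, w) = G*(-1 + w) (V(G, w) = (-1 + w)*G = G*(-1 + w))
428 + ((5 - 1*(-2)) + J(V(-4, 6)))² = 428 + ((5 - 1*(-2)) - 4*(-1 + 6))² = 428 + ((5 + 2) - 4*5)² = 428 + (7 - 20)² = 428 + (-13)² = 428 + 169 = 597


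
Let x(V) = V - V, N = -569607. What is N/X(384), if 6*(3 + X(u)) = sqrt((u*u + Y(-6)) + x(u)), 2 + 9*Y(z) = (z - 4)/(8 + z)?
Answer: -553658004/1324181 - 10252926*sqrt(1327097)/1324181 ≈ -9337.8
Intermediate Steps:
x(V) = 0
Y(z) = -2/9 + (-4 + z)/(9*(8 + z)) (Y(z) = -2/9 + ((z - 4)/(8 + z))/9 = -2/9 + ((-4 + z)/(8 + z))/9 = -2/9 + (-4 + z)/(9*(8 + z)))
X(u) = -3 + sqrt(-7/9 + u**2)/6 (X(u) = -3 + sqrt((u*u + (-20 - 1*(-6))/(9*(8 - 6))) + 0)/6 = -3 + sqrt((u**2 + (1/9)*(-20 + 6)/2) + 0)/6 = -3 + sqrt((u**2 + (1/9)*(1/2)*(-14)) + 0)/6 = -3 + sqrt((u**2 - 7/9) + 0)/6 = -3 + sqrt((-7/9 + u**2) + 0)/6 = -3 + sqrt(-7/9 + u**2)/6)
N/X(384) = -569607/(-3 + sqrt(-7 + 9*384**2)/18) = -569607/(-3 + sqrt(-7 + 9*147456)/18) = -569607/(-3 + sqrt(-7 + 1327104)/18) = -569607/(-3 + sqrt(1327097)/18)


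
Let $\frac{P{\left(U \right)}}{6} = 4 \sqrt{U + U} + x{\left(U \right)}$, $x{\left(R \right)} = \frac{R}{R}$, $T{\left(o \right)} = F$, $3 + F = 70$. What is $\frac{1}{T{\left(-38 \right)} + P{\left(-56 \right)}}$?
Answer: $\frac{73}{69841} - \frac{96 i \sqrt{7}}{69841} \approx 0.0010452 - 0.0036367 i$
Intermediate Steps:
$F = 67$ ($F = -3 + 70 = 67$)
$T{\left(o \right)} = 67$
$x{\left(R \right)} = 1$
$P{\left(U \right)} = 6 + 24 \sqrt{2} \sqrt{U}$ ($P{\left(U \right)} = 6 \left(4 \sqrt{U + U} + 1\right) = 6 \left(4 \sqrt{2 U} + 1\right) = 6 \left(4 \sqrt{2} \sqrt{U} + 1\right) = 6 \left(1 + 4 \sqrt{2} \sqrt{U}\right) = 6 + 24 \sqrt{2} \sqrt{U}$)
$\frac{1}{T{\left(-38 \right)} + P{\left(-56 \right)}} = \frac{1}{67 + \left(6 + 24 \sqrt{2} \sqrt{-56}\right)} = \frac{1}{67 + \left(6 + 24 \sqrt{2} \cdot 2 i \sqrt{14}\right)} = \frac{1}{67 + \left(6 + 96 i \sqrt{7}\right)} = \frac{1}{73 + 96 i \sqrt{7}}$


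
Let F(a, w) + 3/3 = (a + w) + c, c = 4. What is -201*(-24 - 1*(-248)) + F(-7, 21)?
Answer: -45007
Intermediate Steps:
F(a, w) = 3 + a + w (F(a, w) = -1 + ((a + w) + 4) = -1 + (4 + a + w) = 3 + a + w)
-201*(-24 - 1*(-248)) + F(-7, 21) = -201*(-24 - 1*(-248)) + (3 - 7 + 21) = -201*(-24 + 248) + 17 = -201*224 + 17 = -45024 + 17 = -45007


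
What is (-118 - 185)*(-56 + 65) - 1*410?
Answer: -3137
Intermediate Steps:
(-118 - 185)*(-56 + 65) - 1*410 = -303*9 - 410 = -2727 - 410 = -3137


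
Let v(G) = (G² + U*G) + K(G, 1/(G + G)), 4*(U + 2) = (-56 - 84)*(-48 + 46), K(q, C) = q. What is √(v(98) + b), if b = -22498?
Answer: 2*I*√1533 ≈ 78.307*I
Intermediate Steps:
U = 68 (U = -2 + ((-56 - 84)*(-48 + 46))/4 = -2 + (-140*(-2))/4 = -2 + (¼)*280 = -2 + 70 = 68)
v(G) = G² + 69*G (v(G) = (G² + 68*G) + G = G² + 69*G)
√(v(98) + b) = √(98*(69 + 98) - 22498) = √(98*167 - 22498) = √(16366 - 22498) = √(-6132) = 2*I*√1533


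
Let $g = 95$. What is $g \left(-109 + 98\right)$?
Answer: $-1045$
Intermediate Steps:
$g \left(-109 + 98\right) = 95 \left(-109 + 98\right) = 95 \left(-11\right) = -1045$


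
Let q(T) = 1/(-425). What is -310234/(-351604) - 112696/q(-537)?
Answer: 8420177586717/175802 ≈ 4.7896e+7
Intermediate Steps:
q(T) = -1/425
-310234/(-351604) - 112696/q(-537) = -310234/(-351604) - 112696/(-1/425) = -310234*(-1/351604) - 112696*(-425) = 155117/175802 + 47895800 = 8420177586717/175802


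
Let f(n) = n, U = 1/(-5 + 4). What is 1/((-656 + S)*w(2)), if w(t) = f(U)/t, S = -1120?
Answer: 1/888 ≈ 0.0011261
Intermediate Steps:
U = -1 (U = 1/(-1) = -1)
w(t) = -1/t
1/((-656 + S)*w(2)) = 1/((-656 - 1120)*(-1/2)) = 1/(-(-1776)/2) = 1/(-1776*(-½)) = 1/888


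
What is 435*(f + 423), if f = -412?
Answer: 4785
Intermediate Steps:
435*(f + 423) = 435*(-412 + 423) = 435*11 = 4785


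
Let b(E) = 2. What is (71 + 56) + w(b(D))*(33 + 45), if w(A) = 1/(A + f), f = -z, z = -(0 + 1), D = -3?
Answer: 153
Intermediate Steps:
z = -1 (z = -1*1 = -1)
f = 1 (f = -1*(-1) = 1)
w(A) = 1/(1 + A) (w(A) = 1/(A + 1) = 1/(1 + A))
(71 + 56) + w(b(D))*(33 + 45) = (71 + 56) + (33 + 45)/(1 + 2) = 127 + 78/3 = 127 + (⅓)*78 = 127 + 26 = 153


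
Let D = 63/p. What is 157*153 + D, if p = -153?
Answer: 408350/17 ≈ 24021.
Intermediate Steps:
D = -7/17 (D = 63/(-153) = 63*(-1/153) = -7/17 ≈ -0.41176)
157*153 + D = 157*153 - 7/17 = 24021 - 7/17 = 408350/17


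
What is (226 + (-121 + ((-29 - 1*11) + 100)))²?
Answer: 27225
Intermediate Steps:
(226 + (-121 + ((-29 - 1*11) + 100)))² = (226 + (-121 + ((-29 - 11) + 100)))² = (226 + (-121 + (-40 + 100)))² = (226 + (-121 + 60))² = (226 - 61)² = 165² = 27225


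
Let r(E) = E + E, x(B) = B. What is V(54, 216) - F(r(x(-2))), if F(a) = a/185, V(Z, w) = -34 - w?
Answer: -46246/185 ≈ -249.98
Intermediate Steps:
r(E) = 2*E
F(a) = a/185 (F(a) = a*(1/185) = a/185)
V(54, 216) - F(r(x(-2))) = (-34 - 1*216) - 2*(-2)/185 = (-34 - 216) - (-4)/185 = -250 - 1*(-4/185) = -250 + 4/185 = -46246/185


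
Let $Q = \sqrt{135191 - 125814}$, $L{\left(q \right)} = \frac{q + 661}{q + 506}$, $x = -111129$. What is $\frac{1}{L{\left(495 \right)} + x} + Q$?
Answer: $- \frac{1001}{111238973} + \sqrt{9377} \approx 96.835$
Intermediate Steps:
$L{\left(q \right)} = \frac{661 + q}{506 + q}$
$Q = \sqrt{9377} \approx 96.835$
$\frac{1}{L{\left(495 \right)} + x} + Q = \frac{1}{\frac{661 + 495}{506 + 495} - 111129} + \sqrt{9377} = \frac{1}{\frac{1}{1001} \cdot 1156 - 111129} + \sqrt{9377} = \frac{1}{\frac{1156}{1001} - 111129} + \sqrt{9377} = \frac{1}{- \frac{111238973}{1001}} + \sqrt{9377} = - \frac{1001}{111238973} + \sqrt{9377}$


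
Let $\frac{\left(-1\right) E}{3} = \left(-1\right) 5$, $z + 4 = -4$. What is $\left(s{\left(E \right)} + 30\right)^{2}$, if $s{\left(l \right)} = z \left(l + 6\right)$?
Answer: $19044$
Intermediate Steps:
$z = -8$ ($z = -4 - 4 = -8$)
$E = 15$ ($E = - 3 \left(\left(-1\right) 5\right) = \left(-3\right) \left(-5\right) = 15$)
$s{\left(l \right)} = -48 - 8 l$ ($s{\left(l \right)} = - 8 \left(l + 6\right) = - 8 \left(6 + l\right) = -48 - 8 l$)
$\left(s{\left(E \right)} + 30\right)^{2} = \left(\left(-48 - 120\right) + 30\right)^{2} = \left(-168 + 30\right)^{2} = \left(-138\right)^{2} = 19044$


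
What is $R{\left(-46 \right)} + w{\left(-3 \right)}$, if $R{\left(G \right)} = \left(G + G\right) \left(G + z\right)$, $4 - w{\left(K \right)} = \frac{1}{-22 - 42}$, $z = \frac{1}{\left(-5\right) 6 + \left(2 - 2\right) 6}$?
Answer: $\frac{4069519}{960} \approx 4239.1$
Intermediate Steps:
$z = - \frac{1}{30}$ ($z = \frac{1}{-30 + 0 \cdot 6} = \frac{1}{-30 + 0} = \frac{1}{-30} = - \frac{1}{30} \approx -0.033333$)
$w{\left(K \right)} = \frac{257}{64}$ ($w{\left(K \right)} = 4 - \frac{1}{-22 - 42} = 4 - \frac{1}{-64} = 4 - - \frac{1}{64} = 4 + \frac{1}{64} = \frac{257}{64}$)
$R{\left(G \right)} = 2 G \left(- \frac{1}{30} + G\right)$ ($R{\left(G \right)} = \left(G + G\right) \left(G - \frac{1}{30}\right) = 2 G \left(- \frac{1}{30} + G\right)$)
$R{\left(-46 \right)} + w{\left(-3 \right)} = \frac{1}{15} \left(-46\right) \left(-1 + 30 \left(-46\right)\right) + \frac{257}{64} = \frac{1}{15} \left(-46\right) \left(-1 - 1380\right) + \frac{257}{64} = \frac{1}{15} \left(-46\right) \left(-1381\right) + \frac{257}{64} = \frac{63526}{15} + \frac{257}{64} = \frac{4069519}{960}$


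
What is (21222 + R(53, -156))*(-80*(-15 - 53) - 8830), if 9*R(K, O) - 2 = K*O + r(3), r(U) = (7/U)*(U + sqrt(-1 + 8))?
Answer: -68831690 - 7910*sqrt(7)/9 ≈ -6.8834e+7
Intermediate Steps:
r(U) = 7*(U + sqrt(7))/U (r(U) = (7/U)*(U + sqrt(7)) = 7*(U + sqrt(7))/U)
R(K, O) = 1 + 7*sqrt(7)/27 + K*O/9 (R(K, O) = 2/9 + (K*O + (7 + 7*sqrt(7)/3))/9 = 2/9 + (7 + 7*sqrt(7)/3 + K*O)/9 = 2/9 + (7/9 + 7*sqrt(7)/27 + K*O/9) = 1 + 7*sqrt(7)/27 + K*O/9)
(21222 + R(53, -156))*(-80*(-15 - 53) - 8830) = (21222 + (1 + 7*sqrt(7)/27 + (1/9)*53*(-156)))*(-80*(-15 - 53) - 8830) = (21222 + (1 + 7*sqrt(7)/27 - 2756/3))*(-80*(-68) - 8830) = (21222 + (-2753/3 + 7*sqrt(7)/27))*(5440 - 8830) = (60913/3 + 7*sqrt(7)/27)*(-3390) = -68831690 - 7910*sqrt(7)/9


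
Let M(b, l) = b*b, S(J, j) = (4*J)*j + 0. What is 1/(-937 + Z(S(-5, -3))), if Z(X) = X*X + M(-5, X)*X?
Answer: 1/4163 ≈ 0.00024021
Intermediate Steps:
S(J, j) = 4*J*j (S(J, j) = 4*J*j + 0 = 4*J*j)
M(b, l) = b**2
Z(X) = X**2 + 25*X (Z(X) = X*X + (-5)**2*X = X**2 + 25*X)
1/(-937 + Z(S(-5, -3))) = 1/(-937 + (4*(-5)*(-3))*(25 + 4*(-5)*(-3))) = 1/(-937 + 60*(25 + 60)) = 1/(-937 + 60*85) = 1/(-937 + 5100) = 1/4163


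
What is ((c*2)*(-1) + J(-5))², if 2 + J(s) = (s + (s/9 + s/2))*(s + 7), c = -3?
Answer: 11881/81 ≈ 146.68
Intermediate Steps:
J(s) = -2 + 29*s*(7 + s)/18 (J(s) = -2 + (s + (s/9 + s/2))*(s + 7) = -2 + (s + (s*(⅑) + s*(½)))*(7 + s) = -2 + (s + (s/9 + s/2))*(7 + s) = -2 + (s + 11*s/18)*(7 + s) = -2 + (29*s/18)*(7 + s) = -2 + 29*s*(7 + s)/18)
((c*2)*(-1) + J(-5))² = (-3*2*(-1) + (-2 + (29/18)*(-5)² + (203/18)*(-5)))² = (-6*(-1) + (-2 + (29/18)*25 - 1015/18))² = (6 + (-2 + 725/18 - 1015/18))² = (6 - 163/9)² = (-109/9)² = 11881/81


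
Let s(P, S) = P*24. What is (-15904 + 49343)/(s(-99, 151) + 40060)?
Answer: 33439/37684 ≈ 0.88735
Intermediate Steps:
s(P, S) = 24*P
(-15904 + 49343)/(s(-99, 151) + 40060) = (-15904 + 49343)/(24*(-99) + 40060) = 33439/(-2376 + 40060) = 33439/37684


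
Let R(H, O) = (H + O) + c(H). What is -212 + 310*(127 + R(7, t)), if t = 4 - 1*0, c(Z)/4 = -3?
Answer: 38848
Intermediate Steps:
c(Z) = -12 (c(Z) = 4*(-3) = -12)
t = 4 (t = 4 + 0 = 4)
R(H, O) = -12 + H + O (R(H, O) = (H + O) - 12 = -12 + H + O)
-212 + 310*(127 + R(7, t)) = -212 + 310*(127 + (-12 + 7 + 4)) = -212 + 310*(127 - 1) = -212 + 310*126 = -212 + 39060 = 38848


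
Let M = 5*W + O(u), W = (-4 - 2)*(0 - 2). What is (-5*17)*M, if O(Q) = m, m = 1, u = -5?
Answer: -5185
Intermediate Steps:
O(Q) = 1
W = 12 (W = -6*(-2) = 12)
M = 61 (M = 5*12 + 1 = 60 + 1 = 61)
(-5*17)*M = -5*17*61 = -85*61 = -5185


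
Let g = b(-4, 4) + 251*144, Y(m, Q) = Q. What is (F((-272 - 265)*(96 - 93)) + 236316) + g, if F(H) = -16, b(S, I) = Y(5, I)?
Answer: 272448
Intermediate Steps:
b(S, I) = I
g = 36148 (g = 4 + 251*144 = 4 + 36144 = 36148)
(F((-272 - 265)*(96 - 93)) + 236316) + g = (-16 + 236316) + 36148 = 236300 + 36148 = 272448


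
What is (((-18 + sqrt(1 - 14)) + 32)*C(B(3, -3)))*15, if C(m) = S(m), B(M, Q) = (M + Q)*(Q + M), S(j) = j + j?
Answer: 0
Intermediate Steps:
S(j) = 2*j
B(M, Q) = (M + Q)**2 (B(M, Q) = (M + Q)*(M + Q) = (M + Q)**2)
C(m) = 2*m
(((-18 + sqrt(1 - 14)) + 32)*C(B(3, -3)))*15 = (((-18 + sqrt(1 - 14)) + 32)*(2*(3 - 3)**2))*15 = (((-18 + sqrt(-13)) + 32)*(2*0**2))*15 = (((-18 + I*sqrt(13)) + 32)*(2*0))*15 = ((14 + I*sqrt(13))*0)*15 = 0*15 = 0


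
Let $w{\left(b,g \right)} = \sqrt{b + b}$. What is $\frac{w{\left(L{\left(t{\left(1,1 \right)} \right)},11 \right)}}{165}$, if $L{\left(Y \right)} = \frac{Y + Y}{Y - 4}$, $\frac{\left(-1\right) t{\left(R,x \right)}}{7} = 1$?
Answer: $\frac{2 \sqrt{77}}{1815} \approx 0.0096694$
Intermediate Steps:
$t{\left(R,x \right)} = -7$ ($t{\left(R,x \right)} = \left(-7\right) 1 = -7$)
$L{\left(Y \right)} = \frac{2 Y}{-4 + Y}$
$w{\left(b,g \right)} = \sqrt{2} \sqrt{b}$ ($w{\left(b,g \right)} = \sqrt{2 b} = \sqrt{2} \sqrt{b}$)
$\frac{w{\left(L{\left(t{\left(1,1 \right)} \right)},11 \right)}}{165} = \frac{\sqrt{2} \sqrt{2 \left(-7\right) \frac{1}{-4 - 7}}}{165} = \sqrt{2} \sqrt{2 \left(-7\right) \frac{1}{-11}} \cdot \frac{1}{165} = \sqrt{2} \sqrt{2 \left(-7\right) \left(- \frac{1}{11}\right)} \frac{1}{165} = \sqrt{2} \sqrt{\frac{14}{11}} \cdot \frac{1}{165} = \sqrt{2} \frac{\sqrt{154}}{11} \cdot \frac{1}{165} = \frac{2 \sqrt{77}}{11} \cdot \frac{1}{165} = \frac{2 \sqrt{77}}{1815}$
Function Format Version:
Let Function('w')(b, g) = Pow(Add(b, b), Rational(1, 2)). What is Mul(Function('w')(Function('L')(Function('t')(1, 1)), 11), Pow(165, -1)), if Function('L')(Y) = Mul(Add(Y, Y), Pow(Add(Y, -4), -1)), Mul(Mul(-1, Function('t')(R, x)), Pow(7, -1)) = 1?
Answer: Mul(Rational(2, 1815), Pow(77, Rational(1, 2))) ≈ 0.0096694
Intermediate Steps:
Function('t')(R, x) = -7 (Function('t')(R, x) = Mul(-7, 1) = -7)
Function('L')(Y) = Mul(2, Y, Pow(Add(-4, Y), -1)) (Function('L')(Y) = Mul(Mul(2, Y), Pow(Add(-4, Y), -1)) = Mul(2, Y, Pow(Add(-4, Y), -1)))
Function('w')(b, g) = Mul(Pow(2, Rational(1, 2)), Pow(b, Rational(1, 2))) (Function('w')(b, g) = Pow(Mul(2, b), Rational(1, 2)) = Mul(Pow(2, Rational(1, 2)), Pow(b, Rational(1, 2))))
Mul(Function('w')(Function('L')(Function('t')(1, 1)), 11), Pow(165, -1)) = Mul(Mul(Pow(2, Rational(1, 2)), Pow(Mul(2, -7, Pow(Add(-4, -7), -1)), Rational(1, 2))), Pow(165, -1)) = Mul(Mul(Pow(2, Rational(1, 2)), Pow(Mul(2, -7, Pow(-11, -1)), Rational(1, 2))), Rational(1, 165)) = Mul(Mul(Pow(2, Rational(1, 2)), Pow(Mul(2, -7, Rational(-1, 11)), Rational(1, 2))), Rational(1, 165)) = Mul(Mul(Pow(2, Rational(1, 2)), Pow(Rational(14, 11), Rational(1, 2))), Rational(1, 165)) = Mul(Mul(Pow(2, Rational(1, 2)), Mul(Rational(1, 11), Pow(154, Rational(1, 2)))), Rational(1, 165)) = Mul(Mul(Rational(2, 11), Pow(77, Rational(1, 2))), Rational(1, 165)) = Mul(Rational(2, 1815), Pow(77, Rational(1, 2)))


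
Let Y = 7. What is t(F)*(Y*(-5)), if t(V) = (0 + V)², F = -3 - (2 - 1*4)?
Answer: -35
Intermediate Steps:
F = -1 (F = -3 - (2 - 4) = -3 - 1*(-2) = -3 + 2 = -1)
t(V) = V²
t(F)*(Y*(-5)) = (-1)²*(7*(-5)) = 1*(-35) = -35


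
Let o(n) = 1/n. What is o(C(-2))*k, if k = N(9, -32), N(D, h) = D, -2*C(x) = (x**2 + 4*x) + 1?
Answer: 6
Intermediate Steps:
C(x) = -1/2 - 2*x - x**2/2 (C(x) = -((x**2 + 4*x) + 1)/2 = -(1 + x**2 + 4*x)/2 = -1/2 - 2*x - x**2/2)
k = 9
o(C(-2))*k = 9/(-1/2 - 2*(-2) - 1/2*(-2)**2) = 9/(-1/2 + 4 - 1/2*4) = 9/(-1/2 + 4 - 2) = 9/(3/2) = (2/3)*9 = 6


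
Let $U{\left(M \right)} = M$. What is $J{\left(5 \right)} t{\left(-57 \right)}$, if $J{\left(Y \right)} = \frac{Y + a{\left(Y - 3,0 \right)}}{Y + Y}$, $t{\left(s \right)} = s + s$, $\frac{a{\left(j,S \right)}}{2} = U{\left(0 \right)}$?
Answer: $-57$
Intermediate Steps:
$a{\left(j,S \right)} = 0$ ($a{\left(j,S \right)} = 2 \cdot 0 = 0$)
$t{\left(s \right)} = 2 s$
$J{\left(Y \right)} = \frac{1}{2}$ ($J{\left(Y \right)} = \frac{Y + 0}{Y + Y} = \frac{Y}{2 Y} = Y \frac{1}{2 Y} = \frac{1}{2}$)
$J{\left(5 \right)} t{\left(-57 \right)} = \frac{2 \left(-57\right)}{2} = \frac{1}{2} \left(-114\right) = -57$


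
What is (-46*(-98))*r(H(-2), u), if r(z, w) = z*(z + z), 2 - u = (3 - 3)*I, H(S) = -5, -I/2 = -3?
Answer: 225400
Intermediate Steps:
I = 6 (I = -2*(-3) = 6)
u = 2 (u = 2 - (3 - 3)*6 = 2 - 0*6 = 2 - 1*0 = 2 + 0 = 2)
r(z, w) = 2*z² (r(z, w) = z*(2*z) = 2*z²)
(-46*(-98))*r(H(-2), u) = (-46*(-98))*(2*(-5)²) = 4508*(2*25) = 4508*50 = 225400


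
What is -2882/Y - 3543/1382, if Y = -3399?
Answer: -732703/427038 ≈ -1.7158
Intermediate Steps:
-2882/Y - 3543/1382 = -2882/(-3399) - 3543/1382 = -2882*(-1/3399) - 3543*1/1382 = 262/309 - 3543/1382 = -732703/427038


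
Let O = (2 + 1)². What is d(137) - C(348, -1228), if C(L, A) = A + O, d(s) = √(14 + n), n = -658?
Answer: 1219 + 2*I*√161 ≈ 1219.0 + 25.377*I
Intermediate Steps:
d(s) = 2*I*√161 (d(s) = √(14 - 658) = √(-644) = 2*I*√161)
O = 9 (O = 3² = 9)
C(L, A) = 9 + A (C(L, A) = A + 9 = 9 + A)
d(137) - C(348, -1228) = 2*I*√161 - (9 - 1228) = 2*I*√161 - 1*(-1219) = 2*I*√161 + 1219 = 1219 + 2*I*√161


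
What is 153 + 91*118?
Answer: 10891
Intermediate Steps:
153 + 91*118 = 153 + 10738 = 10891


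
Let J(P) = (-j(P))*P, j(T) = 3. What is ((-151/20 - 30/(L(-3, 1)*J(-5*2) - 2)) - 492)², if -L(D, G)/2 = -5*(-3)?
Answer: 20300800820881/81360400 ≈ 2.4952e+5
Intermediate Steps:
L(D, G) = -30 (L(D, G) = -(-10)*(-3) = -2*15 = -30)
J(P) = -3*P (J(P) = (-1*3)*P = -3*P)
((-151/20 - 30/(L(-3, 1)*J(-5*2) - 2)) - 492)² = ((-151/20 - 30/(-(-90)*(-5*2) - 2)) - 492)² = ((-151*1/20 - 30/(-(-90)*(-10) - 2)) - 492)² = ((-151/20 - 30/(-30*30 - 2)) - 492)² = ((-151/20 - 30/(-900 - 2)) - 492)² = ((-151/20 - 30/(-902)) - 492)² = ((-151/20 - 30*(-1/902)) - 492)² = ((-151/20 + 15/451) - 492)² = (-67801/9020 - 492)² = (-4505641/9020)² = 20300800820881/81360400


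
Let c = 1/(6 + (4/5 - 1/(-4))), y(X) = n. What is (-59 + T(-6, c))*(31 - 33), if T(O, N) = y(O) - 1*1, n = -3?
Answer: 126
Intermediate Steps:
y(X) = -3
c = 20/141 (c = 1/(6 + (4*(⅕) - 1*(-¼))) = 1/(6 + (⅘ + ¼)) = 1/(6 + 21/20) = 1/(141/20) = 20/141 ≈ 0.14184)
T(O, N) = -4 (T(O, N) = -3 - 1*1 = -3 - 1 = -4)
(-59 + T(-6, c))*(31 - 33) = (-59 - 4)*(31 - 33) = -63*(-2) = 126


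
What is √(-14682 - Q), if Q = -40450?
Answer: 2*√6442 ≈ 160.52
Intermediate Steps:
√(-14682 - Q) = √(-14682 - 1*(-40450)) = √(-14682 + 40450) = √25768 = 2*√6442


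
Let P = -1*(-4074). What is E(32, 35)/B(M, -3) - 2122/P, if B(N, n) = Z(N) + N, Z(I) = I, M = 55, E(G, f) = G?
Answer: -25763/112035 ≈ -0.22995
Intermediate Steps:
B(N, n) = 2*N (B(N, n) = N + N = 2*N)
P = 4074
E(32, 35)/B(M, -3) - 2122/P = 32/((2*55)) - 2122/4074 = 32/110 - 2122*1/4074 = 32*(1/110) - 1061/2037 = 16/55 - 1061/2037 = -25763/112035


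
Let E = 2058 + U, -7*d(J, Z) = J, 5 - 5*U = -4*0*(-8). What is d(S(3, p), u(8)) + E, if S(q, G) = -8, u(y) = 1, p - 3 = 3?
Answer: 14421/7 ≈ 2060.1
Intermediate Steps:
p = 6 (p = 3 + 3 = 6)
U = 1 (U = 1 - (-4*0)*(-8)/5 = 1 - 0*(-8) = 1 - ⅕*0 = 1 + 0 = 1)
d(J, Z) = -J/7
E = 2059 (E = 2058 + 1 = 2059)
d(S(3, p), u(8)) + E = -⅐*(-8) + 2059 = 8/7 + 2059 = 14421/7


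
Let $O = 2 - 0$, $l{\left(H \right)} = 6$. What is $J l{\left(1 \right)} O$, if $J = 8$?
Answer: $96$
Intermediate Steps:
$O = 2$ ($O = 2 + 0 = 2$)
$J l{\left(1 \right)} O = 8 \cdot 6 \cdot 2 = 48 \cdot 2 = 96$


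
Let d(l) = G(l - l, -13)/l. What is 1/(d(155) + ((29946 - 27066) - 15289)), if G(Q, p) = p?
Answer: -155/1923408 ≈ -8.0586e-5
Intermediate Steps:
d(l) = -13/l
1/(d(155) + ((29946 - 27066) - 15289)) = 1/(-13/155 + ((29946 - 27066) - 15289)) = 1/(-13*1/155 + (2880 - 15289)) = 1/(-13/155 - 12409) = 1/(-1923408/155) = -155/1923408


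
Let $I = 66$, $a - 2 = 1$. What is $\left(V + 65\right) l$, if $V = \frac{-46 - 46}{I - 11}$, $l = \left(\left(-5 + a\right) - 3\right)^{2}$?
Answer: $\frac{17415}{11} \approx 1583.2$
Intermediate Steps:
$a = 3$ ($a = 2 + 1 = 3$)
$l = 25$ ($l = \left(\left(-5 + 3\right) - 3\right)^{2} = \left(-2 - 3\right)^{2} = \left(-5\right)^{2} = 25$)
$V = - \frac{92}{55}$ ($V = \frac{-46 - 46}{66 - 11} = - \frac{92}{55} \approx -1.6727$)
$\left(V + 65\right) l = \left(- \frac{92}{55} + 65\right) 25 = \frac{3483}{55} \cdot 25 = \frac{17415}{11}$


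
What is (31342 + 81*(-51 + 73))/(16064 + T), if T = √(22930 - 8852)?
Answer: 5429632/2633041 - 338*√14078/2633041 ≈ 2.0469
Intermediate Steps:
T = √14078 ≈ 118.65
(31342 + 81*(-51 + 73))/(16064 + T) = (31342 + 81*(-51 + 73))/(16064 + √14078) = (31342 + 81*22)/(16064 + √14078) = (31342 + 1782)/(16064 + √14078) = 33124/(16064 + √14078)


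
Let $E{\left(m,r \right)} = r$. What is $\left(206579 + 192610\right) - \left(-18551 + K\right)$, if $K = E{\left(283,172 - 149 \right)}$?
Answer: $417717$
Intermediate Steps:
$K = 23$ ($K = 172 - 149 = 23$)
$\left(206579 + 192610\right) - \left(-18551 + K\right) = \left(206579 + 192610\right) + \left(18551 - 23\right) = 399189 + \left(18551 - 23\right) = 399189 + 18528 = 417717$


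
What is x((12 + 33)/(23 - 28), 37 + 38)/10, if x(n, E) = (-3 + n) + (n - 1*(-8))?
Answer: -13/10 ≈ -1.3000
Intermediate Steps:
x(n, E) = 5 + 2*n (x(n, E) = (-3 + n) + (n + 8) = (-3 + n) + (8 + n) = 5 + 2*n)
x((12 + 33)/(23 - 28), 37 + 38)/10 = (5 + 2*((12 + 33)/(23 - 28)))/10 = (5 + 2*(45/(-5)))*(⅒) = (5 + 2*(45*(-⅕)))*(⅒) = (5 + 2*(-9))*(⅒) = (5 - 18)*(⅒) = -13*⅒ = -13/10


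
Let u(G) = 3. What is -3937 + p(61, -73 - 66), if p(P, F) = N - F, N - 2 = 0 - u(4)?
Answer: -3799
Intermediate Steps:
N = -1 (N = 2 + (0 - 1*3) = 2 + (0 - 3) = 2 - 3 = -1)
p(P, F) = -1 - F
-3937 + p(61, -73 - 66) = -3937 + (-1 - (-73 - 66)) = -3937 + (-1 - 1*(-139)) = -3937 + (-1 + 139) = -3937 + 138 = -3799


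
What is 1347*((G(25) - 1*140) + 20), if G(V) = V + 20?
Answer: -101025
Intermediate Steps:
G(V) = 20 + V
1347*((G(25) - 1*140) + 20) = 1347*(((20 + 25) - 1*140) + 20) = 1347*((45 - 140) + 20) = 1347*(-95 + 20) = 1347*(-75) = -101025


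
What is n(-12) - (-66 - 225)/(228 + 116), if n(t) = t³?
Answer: -594141/344 ≈ -1727.2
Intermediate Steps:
n(-12) - (-66 - 225)/(228 + 116) = (-12)³ - (-66 - 225)/(228 + 116) = -1728 - (-291)/344 = -1728 - 1*(-291/344) = -1728 + 291/344 = -594141/344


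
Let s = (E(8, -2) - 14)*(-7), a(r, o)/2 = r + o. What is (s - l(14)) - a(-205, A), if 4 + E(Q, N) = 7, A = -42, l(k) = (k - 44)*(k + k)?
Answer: 1411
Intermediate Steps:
l(k) = 2*k*(-44 + k) (l(k) = (-44 + k)*(2*k) = 2*k*(-44 + k))
E(Q, N) = 3 (E(Q, N) = -4 + 7 = 3)
a(r, o) = 2*o + 2*r (a(r, o) = 2*(r + o) = 2*(o + r) = 2*o + 2*r)
s = 77 (s = (3 - 14)*(-7) = -11*(-7) = 77)
(s - l(14)) - a(-205, A) = (77 - 2*14*(-44 + 14)) - (2*(-42) + 2*(-205)) = (77 - 2*14*(-30)) - (-84 - 410) = (77 - 1*(-840)) - 1*(-494) = (77 + 840) + 494 = 917 + 494 = 1411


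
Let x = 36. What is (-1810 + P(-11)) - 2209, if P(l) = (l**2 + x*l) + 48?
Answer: -4246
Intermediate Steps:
P(l) = 48 + l**2 + 36*l (P(l) = (l**2 + 36*l) + 48 = 48 + l**2 + 36*l)
(-1810 + P(-11)) - 2209 = (-1810 + (48 + (-11)**2 + 36*(-11))) - 2209 = (-1810 + (48 + 121 - 396)) - 2209 = (-1810 - 227) - 2209 = -2037 - 2209 = -4246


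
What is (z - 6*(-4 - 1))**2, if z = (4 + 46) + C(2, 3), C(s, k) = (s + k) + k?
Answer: 7744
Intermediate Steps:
C(s, k) = s + 2*k (C(s, k) = (k + s) + k = s + 2*k)
z = 58 (z = (4 + 46) + (2 + 2*3) = 50 + (2 + 6) = 50 + 8 = 58)
(z - 6*(-4 - 1))**2 = (58 - 6*(-4 - 1))**2 = (58 - 6*(-5))**2 = (58 + 30)**2 = 88**2 = 7744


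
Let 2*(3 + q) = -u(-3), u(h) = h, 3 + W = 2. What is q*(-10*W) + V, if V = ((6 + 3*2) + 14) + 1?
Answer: 12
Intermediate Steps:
W = -1 (W = -3 + 2 = -1)
q = -3/2 (q = -3 + (-1*(-3))/2 = -3 + (½)*3 = -3 + 3/2 = -3/2 ≈ -1.5000)
V = 27 (V = ((6 + 6) + 14) + 1 = (12 + 14) + 1 = 26 + 1 = 27)
q*(-10*W) + V = -(-15)*(-1) + 27 = -3/2*10 + 27 = -15 + 27 = 12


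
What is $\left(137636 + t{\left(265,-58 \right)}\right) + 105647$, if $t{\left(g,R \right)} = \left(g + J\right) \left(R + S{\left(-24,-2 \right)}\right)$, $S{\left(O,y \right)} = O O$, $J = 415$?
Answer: $595523$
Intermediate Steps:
$S{\left(O,y \right)} = O^{2}$
$t{\left(g,R \right)} = \left(415 + g\right) \left(576 + R\right)$ ($t{\left(g,R \right)} = \left(g + 415\right) \left(R + \left(-24\right)^{2}\right) = \left(415 + g\right) \left(R + 576\right) = \left(415 + g\right) \left(576 + R\right)$)
$\left(137636 + t{\left(265,-58 \right)}\right) + 105647 = \left(137636 + \left(239040 + 415 \left(-58\right) + 576 \cdot 265 - 15370\right)\right) + 105647 = \left(137636 + \left(239040 - 24070 + 152640 - 15370\right)\right) + 105647 = \left(137636 + 352240\right) + 105647 = 489876 + 105647 = 595523$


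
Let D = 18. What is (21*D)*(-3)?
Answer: -1134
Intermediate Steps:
(21*D)*(-3) = (21*18)*(-3) = 378*(-3) = -1134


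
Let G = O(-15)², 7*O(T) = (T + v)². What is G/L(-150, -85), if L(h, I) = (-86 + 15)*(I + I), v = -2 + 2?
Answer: 10125/118286 ≈ 0.085598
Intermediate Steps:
v = 0
O(T) = T²/7 (O(T) = (T + 0)²/7 = T²/7)
L(h, I) = -142*I
G = 50625/49 (G = ((⅐)*(-15)²)² = ((⅐)*225)² = (225/7)² = 50625/49 ≈ 1033.2)
G/L(-150, -85) = 50625/(49*((-142*(-85)))) = (50625/49)/12070 = (50625/49)*(1/12070) = 10125/118286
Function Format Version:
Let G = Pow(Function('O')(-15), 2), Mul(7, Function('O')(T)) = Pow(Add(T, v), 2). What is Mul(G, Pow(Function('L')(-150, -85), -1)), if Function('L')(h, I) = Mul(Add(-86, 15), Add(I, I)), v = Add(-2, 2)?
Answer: Rational(10125, 118286) ≈ 0.085598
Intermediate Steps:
v = 0
Function('O')(T) = Mul(Rational(1, 7), Pow(T, 2)) (Function('O')(T) = Mul(Rational(1, 7), Pow(Add(T, 0), 2)) = Mul(Rational(1, 7), Pow(T, 2)))
Function('L')(h, I) = Mul(-142, I) (Function('L')(h, I) = Mul(-71, Mul(2, I)) = Mul(-142, I))
G = Rational(50625, 49) (G = Pow(Mul(Rational(1, 7), Pow(-15, 2)), 2) = Pow(Mul(Rational(1, 7), 225), 2) = Pow(Rational(225, 7), 2) = Rational(50625, 49) ≈ 1033.2)
Mul(G, Pow(Function('L')(-150, -85), -1)) = Mul(Rational(50625, 49), Pow(Mul(-142, -85), -1)) = Mul(Rational(50625, 49), Pow(12070, -1)) = Mul(Rational(50625, 49), Rational(1, 12070)) = Rational(10125, 118286)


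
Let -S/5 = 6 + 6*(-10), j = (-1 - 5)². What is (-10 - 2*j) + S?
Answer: 188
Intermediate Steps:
j = 36 (j = (-6)² = 36)
S = 270 (S = -5*(6 + 6*(-10)) = -5*(6 - 60) = -5*(-54) = 270)
(-10 - 2*j) + S = (-10 - 2*36) + 270 = (-10 - 72) + 270 = -82 + 270 = 188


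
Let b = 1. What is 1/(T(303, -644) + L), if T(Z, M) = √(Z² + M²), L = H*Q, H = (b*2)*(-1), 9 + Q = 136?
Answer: 254/442029 + √506545/442029 ≈ 0.0021847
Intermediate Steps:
Q = 127 (Q = -9 + 136 = 127)
H = -2 (H = (1*2)*(-1) = 2*(-1) = -2)
L = -254 (L = -2*127 = -254)
T(Z, M) = √(M² + Z²)
1/(T(303, -644) + L) = 1/(√((-644)² + 303²) - 254) = 1/(√(414736 + 91809) - 254) = 1/(√506545 - 254) = 1/(-254 + √506545)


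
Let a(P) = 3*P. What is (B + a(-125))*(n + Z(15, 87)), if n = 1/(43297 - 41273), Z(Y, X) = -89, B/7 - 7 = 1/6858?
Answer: 44747555515/1542288 ≈ 29014.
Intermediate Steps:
B = 336049/6858 (B = 49 + 7/6858 = 336049/6858 ≈ 49.001)
n = 1/2024 ≈ 0.00049407
(B + a(-125))*(n + Z(15, 87)) = (336049/6858 + 3*(-125))*(1/2024 - 89) = (336049/6858 - 375)*(-180135/2024) = -2235701/6858*(-180135/2024) = 44747555515/1542288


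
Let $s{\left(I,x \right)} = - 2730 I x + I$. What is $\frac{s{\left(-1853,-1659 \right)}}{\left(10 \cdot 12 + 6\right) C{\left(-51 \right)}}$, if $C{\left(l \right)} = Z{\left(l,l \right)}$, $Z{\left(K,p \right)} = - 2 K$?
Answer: $- \frac{493668739}{756} \approx -6.53 \cdot 10^{5}$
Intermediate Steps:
$C{\left(l \right)} = - 2 l$
$s{\left(I,x \right)} = I - 2730 I x$ ($s{\left(I,x \right)} = - 2730 I x + I = I - 2730 I x$)
$\frac{s{\left(-1853,-1659 \right)}}{\left(10 \cdot 12 + 6\right) C{\left(-51 \right)}} = \frac{\left(-1853\right) \left(1 - -4529070\right)}{\left(10 \cdot 12 + 6\right) \left(\left(-2\right) \left(-51\right)\right)} = \frac{\left(-1853\right) \left(1 + 4529070\right)}{\left(120 + 6\right) 102} = \frac{\left(-1853\right) 4529071}{126 \cdot 102} = - \frac{8392368563}{12852} = \left(-8392368563\right) \frac{1}{12852} = - \frac{493668739}{756}$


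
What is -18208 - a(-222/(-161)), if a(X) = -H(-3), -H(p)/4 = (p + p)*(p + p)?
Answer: -18352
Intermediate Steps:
H(p) = -16*p**2 (H(p) = -4*(p + p)*(p + p) = -4*2*p*2*p = -16*p**2)
a(X) = 144 (a(X) = -(-16)*(-3)**2 = -(-16)*9 = -1*(-144) = 144)
-18208 - a(-222/(-161)) = -18208 - 1*144 = -18208 - 144 = -18352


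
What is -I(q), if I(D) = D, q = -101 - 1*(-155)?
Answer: -54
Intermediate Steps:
q = 54 (q = -101 + 155 = 54)
-I(q) = -1*54 = -54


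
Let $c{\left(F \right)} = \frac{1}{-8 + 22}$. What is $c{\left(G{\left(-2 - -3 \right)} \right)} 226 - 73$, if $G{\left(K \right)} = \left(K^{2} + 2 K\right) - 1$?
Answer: $- \frac{398}{7} \approx -56.857$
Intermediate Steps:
$G{\left(K \right)} = -1 + K^{2} + 2 K$
$c{\left(F \right)} = \frac{1}{14}$
$c{\left(G{\left(-2 - -3 \right)} \right)} 226 - 73 = \frac{1}{14} \cdot 226 - 73 = \frac{113}{7} - 73 = - \frac{398}{7}$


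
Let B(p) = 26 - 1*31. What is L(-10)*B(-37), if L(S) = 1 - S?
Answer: -55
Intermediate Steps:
B(p) = -5 (B(p) = 26 - 31 = -5)
L(-10)*B(-37) = (1 - 1*(-10))*(-5) = (1 + 10)*(-5) = 11*(-5) = -55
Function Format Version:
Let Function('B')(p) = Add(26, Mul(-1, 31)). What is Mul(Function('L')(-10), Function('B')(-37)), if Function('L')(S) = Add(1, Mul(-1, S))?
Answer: -55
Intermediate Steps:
Function('B')(p) = -5 (Function('B')(p) = Add(26, -31) = -5)
Mul(Function('L')(-10), Function('B')(-37)) = Mul(Add(1, Mul(-1, -10)), -5) = Mul(Add(1, 10), -5) = Mul(11, -5) = -55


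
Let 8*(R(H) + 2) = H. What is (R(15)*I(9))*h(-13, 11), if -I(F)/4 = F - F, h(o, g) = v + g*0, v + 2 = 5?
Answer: 0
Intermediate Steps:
v = 3 (v = -2 + 5 = 3)
h(o, g) = 3 (h(o, g) = 3 + g*0 = 3 + 0 = 3)
R(H) = -2 + H/8
I(F) = 0 (I(F) = -4*(F - F) = -4*0 = 0)
(R(15)*I(9))*h(-13, 11) = ((-2 + (⅛)*15)*0)*3 = ((-2 + 15/8)*0)*3 = -⅛*0*3 = 0*3 = 0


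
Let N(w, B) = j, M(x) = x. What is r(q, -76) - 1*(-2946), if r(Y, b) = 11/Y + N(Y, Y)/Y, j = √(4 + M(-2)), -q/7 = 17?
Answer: 350563/119 - √2/119 ≈ 2945.9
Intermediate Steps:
q = -119 (q = -7*17 = -119)
j = √2 (j = √(4 - 2) = √2 ≈ 1.4142)
N(w, B) = √2
r(Y, b) = 11/Y + √2/Y
r(q, -76) - 1*(-2946) = (11 + √2)/(-119) - 1*(-2946) = -(11 + √2)/119 + 2946 = (-11/119 - √2/119) + 2946 = 350563/119 - √2/119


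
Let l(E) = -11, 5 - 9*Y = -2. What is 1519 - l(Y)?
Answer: 1530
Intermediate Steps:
Y = 7/9 (Y = 5/9 - ⅑*(-2) = 5/9 + 2/9 = 7/9 ≈ 0.77778)
1519 - l(Y) = 1519 - 1*(-11) = 1519 + 11 = 1530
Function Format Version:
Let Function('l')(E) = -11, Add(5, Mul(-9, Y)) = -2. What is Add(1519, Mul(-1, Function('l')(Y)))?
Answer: 1530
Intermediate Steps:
Y = Rational(7, 9) (Y = Add(Rational(5, 9), Mul(Rational(-1, 9), -2)) = Add(Rational(5, 9), Rational(2, 9)) = Rational(7, 9) ≈ 0.77778)
Add(1519, Mul(-1, Function('l')(Y))) = Add(1519, Mul(-1, -11)) = Add(1519, 11) = 1530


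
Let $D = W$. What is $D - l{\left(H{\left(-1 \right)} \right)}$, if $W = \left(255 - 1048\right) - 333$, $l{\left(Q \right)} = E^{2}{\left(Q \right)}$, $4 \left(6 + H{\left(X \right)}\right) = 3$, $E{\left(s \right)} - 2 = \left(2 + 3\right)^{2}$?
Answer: $-1855$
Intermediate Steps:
$E{\left(s \right)} = 27$ ($E{\left(s \right)} = 2 + \left(2 + 3\right)^{2} = 2 + 5^{2} = 2 + 25 = 27$)
$H{\left(X \right)} = - \frac{21}{4}$ ($H{\left(X \right)} = -6 + \frac{1}{4} \cdot 3 = -6 + \frac{3}{4} = - \frac{21}{4}$)
$l{\left(Q \right)} = 729$ ($l{\left(Q \right)} = 27^{2} = 729$)
$W = -1126$ ($W = -793 - 333 = -1126$)
$D = -1126$
$D - l{\left(H{\left(-1 \right)} \right)} = -1126 - 729 = -1855$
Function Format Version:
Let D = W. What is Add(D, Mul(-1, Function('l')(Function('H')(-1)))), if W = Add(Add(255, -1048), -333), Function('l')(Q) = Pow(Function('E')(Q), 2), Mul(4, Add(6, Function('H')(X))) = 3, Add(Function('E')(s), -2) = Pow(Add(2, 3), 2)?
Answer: -1855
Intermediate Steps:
Function('E')(s) = 27 (Function('E')(s) = Add(2, Pow(Add(2, 3), 2)) = Add(2, Pow(5, 2)) = Add(2, 25) = 27)
Function('H')(X) = Rational(-21, 4) (Function('H')(X) = Add(-6, Mul(Rational(1, 4), 3)) = Add(-6, Rational(3, 4)) = Rational(-21, 4))
Function('l')(Q) = 729 (Function('l')(Q) = Pow(27, 2) = 729)
W = -1126 (W = Add(-793, -333) = -1126)
D = -1126
Add(D, Mul(-1, Function('l')(Function('H')(-1)))) = Add(-1126, Mul(-1, 729)) = Add(-1126, -729) = -1855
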